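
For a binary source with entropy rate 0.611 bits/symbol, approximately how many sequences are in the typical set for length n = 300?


log2|A_typical| = nH = 300 * 0.611 = 183.3, so |A_typical| ~ 2^183.3 = 1.509e+55

1.509e+55


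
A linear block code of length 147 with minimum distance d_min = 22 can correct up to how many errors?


Correction capability = floor((d-1)/2) = floor((22-1)/2) = 10

10 errors


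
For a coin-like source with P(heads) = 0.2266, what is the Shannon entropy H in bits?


H = -p*log2(p) - (1-p)*log2(1-p). -0.2266*log2(0.2266) = 0.485327; -0.7734*log2(0.7734) = 0.286710. H = 0.485327 + 0.286710 = 0.772

0.772 bits


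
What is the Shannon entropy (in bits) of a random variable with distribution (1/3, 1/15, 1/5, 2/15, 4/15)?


H = -sum(p_i * log2(p_i)). Terms: -(1/3)*log2(1/3) = 0.528321; -(1/15)*log2(1/15) = 0.260459; -(1/5)*log2(1/5) = 0.464386; -(2/15)*log2(2/15) = 0.387585; -(4/15)*log2(4/15) = 0.508504. H = 0.528321 + 0.260459 + 0.464386 + 0.387585 + 0.508504 = 2.1493

2.1493 bits


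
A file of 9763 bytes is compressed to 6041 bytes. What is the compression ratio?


Ratio = original / compressed = 9763 / 6041 = 1.6161

1.6161


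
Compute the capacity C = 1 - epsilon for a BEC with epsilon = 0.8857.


C = 1 - epsilon = 1 - 0.8857 = 0.1143

0.1143 bits


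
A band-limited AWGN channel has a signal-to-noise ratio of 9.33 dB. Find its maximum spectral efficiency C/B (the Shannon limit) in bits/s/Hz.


SNR_linear = 10^(9.33/10) = 8.5704; C/B = log2(1 + SNR_linear) = log2(1 + 8.5704) = 3.2586

3.2586 bits/s/Hz


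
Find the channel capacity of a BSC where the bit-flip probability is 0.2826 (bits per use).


H(p) = -p*log2(p) - (1-p)*log2(1-p) = -0.2826*log2(0.2826) - 0.7174*log2(0.7174) = 0.515227 + 0.343742 = 0.859. C = 1 - H(p) = 1 - 0.859 = 0.141

0.141 bits


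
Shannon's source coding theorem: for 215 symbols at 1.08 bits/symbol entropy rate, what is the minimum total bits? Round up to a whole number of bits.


Minimum bits >= n * H = 215 * 1.08 = 232.2, rounded up to a whole number of bits = 233

233 bits


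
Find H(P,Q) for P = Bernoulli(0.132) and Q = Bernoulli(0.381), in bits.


H(P,Q) = -p*log2(q) - (1-p)*log2(1-q). -0.132*log2(0.381) = 0.183762; -0.868*log2(0.619) = 0.600646. H(P,Q) = 0.183762 + 0.600646 = 0.7844

0.7844 bits


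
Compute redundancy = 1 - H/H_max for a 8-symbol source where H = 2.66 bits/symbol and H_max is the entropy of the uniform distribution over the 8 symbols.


H_max = log2(K) = log2(8) = 3.0 bits/symbol. Redundancy = 1 - H/H_max = 1 - 2.66/3.0 = 1 - 0.8867 = 0.1133

0.1133


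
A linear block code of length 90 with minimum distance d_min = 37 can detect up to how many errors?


Detection capability = d_min - 1 = 37 - 1 = 36

36 errors


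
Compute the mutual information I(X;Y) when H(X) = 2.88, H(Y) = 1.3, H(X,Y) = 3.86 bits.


I(X;Y) = H(X) + H(Y) - H(X,Y) = 2.88 + 1.3 - 3.86 = 0.32

0.32 bits


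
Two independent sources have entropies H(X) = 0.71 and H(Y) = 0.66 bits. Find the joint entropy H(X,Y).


For independent variables, H(X,Y) = H(X) + H(Y) = 0.71 + 0.66 = 1.37

1.37 bits


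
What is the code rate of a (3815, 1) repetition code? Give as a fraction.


Rate = k/n = 1/3815

1/3815


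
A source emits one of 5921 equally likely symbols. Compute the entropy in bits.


H = log2(n) = log2(5921) = 12.5316

12.5316 bits


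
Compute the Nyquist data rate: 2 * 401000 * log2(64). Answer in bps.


Rate = 2 * B * log2(M) = 2 * 401000 * 6.0 = 4812000.0

4812000.0 bps


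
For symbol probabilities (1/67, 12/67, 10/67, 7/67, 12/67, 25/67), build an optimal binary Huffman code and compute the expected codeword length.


Huffman construction (repeatedly merge the two least-probable nodes; each merge adds 1 bit to every symbol beneath it): 1/67 + 7/67 = 8/67; 8/67 + 10/67 = 18/67; 12/67 + 12/67 = 24/67; 18/67 + 24/67 = 42/67; 25/67 + 42/67 = 1. Resulting codeword lengths (in the order the probabilities were given): (4, 3, 3, 4, 3, 1). L_avg = sum(p_i * l_i) = 1/67*4 + 12/67*3 + 10/67*3 + 7/67*4 + 12/67*3 + 25/67*1 = 159/67 = 2.3731

2.3731 bits


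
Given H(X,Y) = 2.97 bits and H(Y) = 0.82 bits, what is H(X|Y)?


H(X|Y) = H(X,Y) - H(Y) = 2.97 - 0.82 = 2.15

2.15 bits


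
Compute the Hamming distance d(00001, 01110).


Count differing positions: . ^ ^ ^ ^ = 4 differences

4


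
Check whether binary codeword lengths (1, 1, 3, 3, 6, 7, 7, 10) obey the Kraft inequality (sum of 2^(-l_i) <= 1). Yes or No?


Kraft sum = sum(2^(-l_i)) = 1.2822, need <= 1. Result: violated (a binary prefix-free code with these lengths cannot exist)

No


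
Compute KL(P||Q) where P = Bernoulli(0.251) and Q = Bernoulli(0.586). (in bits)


KL = p*log2(p/q) + (1-p)*log2((1-p)/(1-q)) = 0.251*log2(0.251/0.586) + 0.749*log2(0.749/0.414) = 0.3336

0.3336 bits


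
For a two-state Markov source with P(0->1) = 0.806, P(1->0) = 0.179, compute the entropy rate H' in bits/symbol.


Stationary distribution: pi_0 = p10/(p01+p10) = 0.1817, pi_1 = 0.8183. Entropy rate H' = pi_0*H(p01) + pi_1*H(p10) = 0.1817*0.7098 + 0.8183*0.6779 = 0.6837

0.6837 bits/symbol


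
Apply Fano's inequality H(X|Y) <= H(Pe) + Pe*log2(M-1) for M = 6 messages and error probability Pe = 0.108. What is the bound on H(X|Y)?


H(Pe) = -Pe*log2(Pe) - (1-Pe)*log2(1-Pe) = -0.108*log2(0.108) - 0.892*log2(0.892) = 0.346777 + 0.147077 = 0.4939. Pe*log2(M-1) = 0.108*log2(5) = 0.250768. Bound = H(Pe) + Pe*log2(M-1) = 0.346777 + 0.147077 + 0.250768 = 0.7446

0.7446 bits


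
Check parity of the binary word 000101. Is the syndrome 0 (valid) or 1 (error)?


Syndrome = XOR of all bits = 0 XOR 0 XOR 0 XOR 1 XOR 0 XOR 1 = 0

0


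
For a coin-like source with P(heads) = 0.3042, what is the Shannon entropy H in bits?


H = -p*log2(p) - (1-p)*log2(1-p). -0.3042*log2(0.3042) = 0.522283; -0.6958*log2(0.6958) = 0.364081. H = 0.522283 + 0.364081 = 0.8864

0.8864 bits


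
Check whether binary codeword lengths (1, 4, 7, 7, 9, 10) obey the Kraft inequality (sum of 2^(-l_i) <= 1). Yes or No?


Kraft sum = sum(2^(-l_i)) = 0.5811, need <= 1. Result: satisfied (a binary prefix-free code with these lengths exists)

Yes


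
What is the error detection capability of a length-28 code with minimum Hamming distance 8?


Detection capability = d_min - 1 = 8 - 1 = 7

7 errors


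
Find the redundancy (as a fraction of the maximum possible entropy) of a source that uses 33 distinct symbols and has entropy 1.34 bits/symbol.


H_max = log2(K) = log2(33) = 5.0444 bits/symbol. Redundancy = 1 - H/H_max = 1 - 1.34/5.0444 = 1 - 0.2656 = 0.7344

0.7344


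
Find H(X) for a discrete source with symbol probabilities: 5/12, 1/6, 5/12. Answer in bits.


H = -sum(p_i * log2(p_i)). Terms: -(5/12)*log2(5/12) = 0.526264; -(1/6)*log2(1/6) = 0.430827; -(5/12)*log2(5/12) = 0.526264. H = 0.526264 + 0.430827 + 0.526264 = 1.4834

1.4834 bits


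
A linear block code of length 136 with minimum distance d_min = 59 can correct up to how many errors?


Correction capability = floor((d-1)/2) = floor((59-1)/2) = 29

29 errors


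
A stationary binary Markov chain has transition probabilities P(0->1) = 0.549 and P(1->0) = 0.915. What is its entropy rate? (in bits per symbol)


Stationary distribution: pi_0 = p10/(p01+p10) = 0.625, pi_1 = 0.375. Entropy rate H' = pi_0*H(p01) + pi_1*H(p10) = 0.625*0.9931 + 0.375*0.4196 = 0.778

0.778 bits/symbol


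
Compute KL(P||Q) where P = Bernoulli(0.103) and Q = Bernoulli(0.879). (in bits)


KL = p*log2(p/q) + (1-p)*log2((1-p)/(1-q)) = 0.103*log2(0.103/0.879) + 0.897*log2(0.897/0.121) = 2.2738

2.2738 bits


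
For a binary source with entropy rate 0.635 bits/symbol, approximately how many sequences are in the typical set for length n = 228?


log2|A_typical| = nH = 228 * 0.635 = 144.78, so |A_typical| ~ 2^144.78 = 3.829e+43

3.829e+43


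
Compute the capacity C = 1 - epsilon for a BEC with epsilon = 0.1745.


C = 1 - epsilon = 1 - 0.1745 = 0.8255

0.8255 bits


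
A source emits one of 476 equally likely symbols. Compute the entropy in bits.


H = log2(n) = log2(476) = 8.8948

8.8948 bits


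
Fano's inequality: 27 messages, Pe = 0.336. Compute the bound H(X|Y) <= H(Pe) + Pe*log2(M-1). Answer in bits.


H(Pe) = -Pe*log2(Pe) - (1-Pe)*log2(1-Pe) = -0.336*log2(0.336) - 0.664*log2(0.664) = 0.528685 + 0.392255 = 0.9209. Pe*log2(M-1) = 0.336*log2(26) = 1.579348. Bound = H(Pe) + Pe*log2(M-1) = 0.528685 + 0.392255 + 1.579348 = 2.5003

2.5003 bits


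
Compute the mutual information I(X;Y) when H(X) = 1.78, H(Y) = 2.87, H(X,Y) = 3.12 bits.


I(X;Y) = H(X) + H(Y) - H(X,Y) = 1.78 + 2.87 - 3.12 = 1.53

1.53 bits


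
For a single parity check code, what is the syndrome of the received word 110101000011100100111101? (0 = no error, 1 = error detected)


Syndrome = XOR of all bits = 1 XOR 1 XOR 0 XOR 1 XOR 0 XOR 1 XOR 0 XOR 0 XOR 0 XOR 0 XOR 1 XOR 1 XOR 1 XOR 0 XOR 0 XOR 1 XOR 0 XOR 0 XOR 1 XOR 1 XOR 1 XOR 1 XOR 0 XOR 1 = 1

1


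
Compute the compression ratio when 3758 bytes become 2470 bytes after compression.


Ratio = original / compressed = 3758 / 2470 = 1.5215

1.5215


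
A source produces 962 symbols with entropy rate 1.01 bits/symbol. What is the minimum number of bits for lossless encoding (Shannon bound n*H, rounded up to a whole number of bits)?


Minimum bits >= n * H = 962 * 1.01 = 971.62, rounded up to a whole number of bits = 972

972 bits


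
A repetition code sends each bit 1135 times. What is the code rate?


Rate = k/n = 1/1135

1/1135


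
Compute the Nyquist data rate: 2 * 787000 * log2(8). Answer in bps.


Rate = 2 * B * log2(M) = 2 * 787000 * 3.0 = 4722000.0

4722000.0 bps


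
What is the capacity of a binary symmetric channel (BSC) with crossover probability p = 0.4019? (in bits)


H(p) = -p*log2(p) - (1-p)*log2(1-p) = -0.4019*log2(0.4019) - 0.5981*log2(0.5981) = 0.528535 + 0.443516 = 0.9721. C = 1 - H(p) = 1 - 0.9721 = 0.0279

0.0279 bits


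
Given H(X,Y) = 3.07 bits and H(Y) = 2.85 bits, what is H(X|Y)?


H(X|Y) = H(X,Y) - H(Y) = 3.07 - 2.85 = 0.22

0.22 bits


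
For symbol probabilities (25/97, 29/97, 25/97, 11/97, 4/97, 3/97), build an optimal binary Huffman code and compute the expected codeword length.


Huffman construction (repeatedly merge the two least-probable nodes; each merge adds 1 bit to every symbol beneath it): 3/97 + 4/97 = 7/97; 7/97 + 11/97 = 18/97; 18/97 + 25/97 = 43/97; 25/97 + 29/97 = 54/97; 43/97 + 54/97 = 1. Resulting codeword lengths (in the order the probabilities were given): (2, 2, 2, 3, 4, 4). L_avg = sum(p_i * l_i) = 25/97*2 + 29/97*2 + 25/97*2 + 11/97*3 + 4/97*4 + 3/97*4 = 219/97 = 2.2577

2.2577 bits


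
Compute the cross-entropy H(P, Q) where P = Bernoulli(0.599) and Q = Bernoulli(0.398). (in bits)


H(P,Q) = -p*log2(q) - (1-p)*log2(1-q). -0.599*log2(0.398) = 0.796167; -0.401*log2(0.602) = 0.293598. H(P,Q) = 0.796167 + 0.293598 = 1.0898

1.0898 bits


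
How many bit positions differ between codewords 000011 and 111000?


Count differing positions: ^ ^ ^ . ^ ^ = 5 differences

5


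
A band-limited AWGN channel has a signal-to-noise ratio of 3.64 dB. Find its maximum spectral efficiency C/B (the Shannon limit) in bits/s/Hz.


SNR_linear = 10^(3.64/10) = 2.3121; C/B = log2(1 + SNR_linear) = log2(1 + 2.3121) = 1.7277

1.7277 bits/s/Hz


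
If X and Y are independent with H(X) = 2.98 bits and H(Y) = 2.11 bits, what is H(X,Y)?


For independent variables, H(X,Y) = H(X) + H(Y) = 2.98 + 2.11 = 5.09

5.09 bits


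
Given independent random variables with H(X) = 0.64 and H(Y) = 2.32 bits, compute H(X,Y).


For independent variables, H(X,Y) = H(X) + H(Y) = 0.64 + 2.32 = 2.96

2.96 bits


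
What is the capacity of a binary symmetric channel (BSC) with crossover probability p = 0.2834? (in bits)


H(p) = -p*log2(p) - (1-p)*log2(1-p) = -0.2834*log2(0.2834) - 0.7166*log2(0.7166) = 0.515530 + 0.344513 = 0.86. C = 1 - H(p) = 1 - 0.86 = 0.14

0.14 bits


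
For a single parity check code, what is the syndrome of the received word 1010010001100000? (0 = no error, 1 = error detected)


Syndrome = XOR of all bits = 1 XOR 0 XOR 1 XOR 0 XOR 0 XOR 1 XOR 0 XOR 0 XOR 0 XOR 1 XOR 1 XOR 0 XOR 0 XOR 0 XOR 0 XOR 0 = 1

1


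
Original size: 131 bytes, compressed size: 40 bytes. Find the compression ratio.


Ratio = original / compressed = 131 / 40 = 3.275

3.275


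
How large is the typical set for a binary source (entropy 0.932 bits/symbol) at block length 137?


log2|A_typical| = nH = 137 * 0.932 = 127.684, so |A_typical| ~ 2^127.684 = 2.733e+38

2.733e+38


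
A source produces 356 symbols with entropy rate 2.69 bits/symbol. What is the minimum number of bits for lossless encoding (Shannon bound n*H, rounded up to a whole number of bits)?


Minimum bits >= n * H = 356 * 2.69 = 957.64, rounded up to a whole number of bits = 958

958 bits


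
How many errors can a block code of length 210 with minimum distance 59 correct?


Correction capability = floor((d-1)/2) = floor((59-1)/2) = 29

29 errors


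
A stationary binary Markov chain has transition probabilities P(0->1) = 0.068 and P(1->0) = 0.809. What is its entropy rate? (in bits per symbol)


Stationary distribution: pi_0 = p10/(p01+p10) = 0.9225, pi_1 = 0.0775. Entropy rate H' = pi_0*H(p01) + pi_1*H(p10) = 0.9225*0.3584 + 0.0775*0.7036 = 0.3852

0.3852 bits/symbol


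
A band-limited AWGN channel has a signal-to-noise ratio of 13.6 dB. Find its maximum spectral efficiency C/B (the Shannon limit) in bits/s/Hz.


SNR_linear = 10^(13.6/10) = 22.9087; C/B = log2(1 + SNR_linear) = log2(1 + 22.9087) = 4.5795

4.5795 bits/s/Hz


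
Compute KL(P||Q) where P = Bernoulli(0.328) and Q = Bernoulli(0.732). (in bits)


KL = p*log2(p/q) + (1-p)*log2((1-p)/(1-q)) = 0.328*log2(0.328/0.732) + 0.672*log2(0.672/0.268) = 0.5114

0.5114 bits


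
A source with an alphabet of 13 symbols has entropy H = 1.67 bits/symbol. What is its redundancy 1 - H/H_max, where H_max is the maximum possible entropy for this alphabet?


H_max = log2(K) = log2(13) = 3.7004 bits/symbol. Redundancy = 1 - H/H_max = 1 - 1.67/3.7004 = 1 - 0.4513 = 0.5487

0.5487


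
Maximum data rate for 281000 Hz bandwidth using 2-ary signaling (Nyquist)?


Rate = 2 * B * log2(M) = 2 * 281000 * 1.0 = 562000.0

562000.0 bps


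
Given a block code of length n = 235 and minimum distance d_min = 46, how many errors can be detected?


Detection capability = d_min - 1 = 46 - 1 = 45

45 errors


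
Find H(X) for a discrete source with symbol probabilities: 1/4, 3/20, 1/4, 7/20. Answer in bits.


H = -sum(p_i * log2(p_i)). Terms: -(1/4)*log2(1/4) = 0.500000; -(3/20)*log2(3/20) = 0.410545; -(1/4)*log2(1/4) = 0.500000; -(7/20)*log2(7/20) = 0.530101. H = 0.500000 + 0.410545 + 0.500000 + 0.530101 = 1.9406

1.9406 bits


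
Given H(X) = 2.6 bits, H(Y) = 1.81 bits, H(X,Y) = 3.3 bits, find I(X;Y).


I(X;Y) = H(X) + H(Y) - H(X,Y) = 2.6 + 1.81 - 3.3 = 1.11

1.11 bits


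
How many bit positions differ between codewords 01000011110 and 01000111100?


Count differing positions: . . . . . ^ . . . ^ . = 2 differences

2


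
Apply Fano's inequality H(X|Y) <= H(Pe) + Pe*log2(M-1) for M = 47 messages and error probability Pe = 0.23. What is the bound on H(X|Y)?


H(Pe) = -Pe*log2(Pe) - (1-Pe)*log2(1-Pe) = -0.23*log2(0.23) - 0.77*log2(0.77) = 0.487668 + 0.290344 = 0.778. Pe*log2(M-1) = 0.23*log2(46) = 1.270419. Bound = H(Pe) + Pe*log2(M-1) = 0.487668 + 0.290344 + 1.270419 = 2.0484

2.0484 bits


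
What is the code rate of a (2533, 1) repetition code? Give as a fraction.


Rate = k/n = 1/2533

1/2533


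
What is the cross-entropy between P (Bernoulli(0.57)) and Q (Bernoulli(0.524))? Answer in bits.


H(P,Q) = -p*log2(q) - (1-p)*log2(1-q). -0.57*log2(0.524) = 0.531446; -0.43*log2(0.476) = 0.460516. H(P,Q) = 0.531446 + 0.460516 = 0.992

0.992 bits


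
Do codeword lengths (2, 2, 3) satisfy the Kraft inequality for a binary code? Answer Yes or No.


Kraft sum = sum(2^(-l_i)) = 0.625, need <= 1. Result: satisfied (a binary prefix-free code with these lengths exists)

Yes


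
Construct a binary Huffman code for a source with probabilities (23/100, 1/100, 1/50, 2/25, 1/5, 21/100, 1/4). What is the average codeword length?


Huffman construction (repeatedly merge the two least-probable nodes; each merge adds 1 bit to every symbol beneath it): 1/100 + 1/50 = 3/100; 3/100 + 2/25 = 11/100; 11/100 + 1/5 = 31/100; 21/100 + 23/100 = 11/25; 1/4 + 31/100 = 14/25; 11/25 + 14/25 = 1. Resulting codeword lengths (in the order the probabilities were given): (2, 5, 5, 4, 3, 2, 2). L_avg = sum(p_i * l_i) = 23/100*2 + 1/100*5 + 1/50*5 + 2/25*4 + 1/5*3 + 21/100*2 + 1/4*2 = 49/20 = 2.45

2.45 bits


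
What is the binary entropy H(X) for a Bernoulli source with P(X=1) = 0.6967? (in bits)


H = -p*log2(p) - (1-p)*log2(1-p). -0.6967*log2(0.6967) = 0.363253; -0.3033*log2(0.3033) = 0.522035. H = 0.363253 + 0.522035 = 0.8853

0.8853 bits


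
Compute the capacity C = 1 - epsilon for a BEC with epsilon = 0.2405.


C = 1 - epsilon = 1 - 0.2405 = 0.7595

0.7595 bits


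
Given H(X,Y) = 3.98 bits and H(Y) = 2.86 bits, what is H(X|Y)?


H(X|Y) = H(X,Y) - H(Y) = 3.98 - 2.86 = 1.12

1.12 bits


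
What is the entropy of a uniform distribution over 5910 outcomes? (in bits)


H = log2(n) = log2(5910) = 12.5289

12.5289 bits


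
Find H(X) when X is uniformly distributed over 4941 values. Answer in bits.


H = log2(n) = log2(4941) = 12.2706

12.2706 bits


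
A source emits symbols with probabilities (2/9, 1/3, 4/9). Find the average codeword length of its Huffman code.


Huffman construction (repeatedly merge the two least-probable nodes; each merge adds 1 bit to every symbol beneath it): 2/9 + 1/3 = 5/9; 4/9 + 5/9 = 1. Resulting codeword lengths (in the order the probabilities were given): (2, 2, 1). L_avg = sum(p_i * l_i) = 2/9*2 + 1/3*2 + 4/9*1 = 14/9 = 1.5556

1.5556 bits


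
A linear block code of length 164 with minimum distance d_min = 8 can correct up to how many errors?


Correction capability = floor((d-1)/2) = floor((8-1)/2) = 3

3 errors


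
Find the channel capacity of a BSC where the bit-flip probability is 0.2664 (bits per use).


H(p) = -p*log2(p) - (1-p)*log2(1-p) = -0.2664*log2(0.2664) - 0.7336*log2(0.7336) = 0.508380 + 0.327871 = 0.8363. C = 1 - H(p) = 1 - 0.8363 = 0.1637

0.1637 bits


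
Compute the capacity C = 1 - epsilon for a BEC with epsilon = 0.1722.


C = 1 - epsilon = 1 - 0.1722 = 0.8278

0.8278 bits


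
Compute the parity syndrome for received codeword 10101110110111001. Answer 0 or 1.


Syndrome = XOR of all bits = 1 XOR 0 XOR 1 XOR 0 XOR 1 XOR 1 XOR 1 XOR 0 XOR 1 XOR 1 XOR 0 XOR 1 XOR 1 XOR 1 XOR 0 XOR 0 XOR 1 = 1

1


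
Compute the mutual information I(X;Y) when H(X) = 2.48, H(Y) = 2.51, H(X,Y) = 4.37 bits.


I(X;Y) = H(X) + H(Y) - H(X,Y) = 2.48 + 2.51 - 4.37 = 0.62

0.62 bits


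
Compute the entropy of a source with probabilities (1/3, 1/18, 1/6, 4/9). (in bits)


H = -sum(p_i * log2(p_i)). Terms: -(1/3)*log2(1/3) = 0.528321; -(1/18)*log2(1/18) = 0.231663; -(1/6)*log2(1/6) = 0.430827; -(4/9)*log2(4/9) = 0.519967. H = 0.528321 + 0.231663 + 0.430827 + 0.519967 = 1.7108

1.7108 bits


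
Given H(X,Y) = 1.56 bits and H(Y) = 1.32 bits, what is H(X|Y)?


H(X|Y) = H(X,Y) - H(Y) = 1.56 - 1.32 = 0.24

0.24 bits


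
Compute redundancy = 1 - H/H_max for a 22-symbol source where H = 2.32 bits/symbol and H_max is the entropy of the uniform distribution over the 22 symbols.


H_max = log2(K) = log2(22) = 4.4594 bits/symbol. Redundancy = 1 - H/H_max = 1 - 2.32/4.4594 = 1 - 0.5202 = 0.4798

0.4798


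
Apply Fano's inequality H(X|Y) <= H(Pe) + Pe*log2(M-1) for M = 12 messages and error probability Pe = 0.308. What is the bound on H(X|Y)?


H(Pe) = -Pe*log2(Pe) - (1-Pe)*log2(1-Pe) = -0.308*log2(0.308) - 0.692*log2(0.692) = 0.523291 + 0.367560 = 0.8909. Pe*log2(M-1) = 0.308*log2(11) = 1.065505. Bound = H(Pe) + Pe*log2(M-1) = 0.523291 + 0.367560 + 1.065505 = 1.9564

1.9564 bits


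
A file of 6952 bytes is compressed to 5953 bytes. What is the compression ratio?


Ratio = original / compressed = 6952 / 5953 = 1.1678

1.1678


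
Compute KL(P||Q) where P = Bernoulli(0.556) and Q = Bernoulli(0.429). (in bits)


KL = p*log2(p/q) + (1-p)*log2((1-p)/(1-q)) = 0.556*log2(0.556/0.429) + 0.444*log2(0.444/0.571) = 0.0469

0.0469 bits


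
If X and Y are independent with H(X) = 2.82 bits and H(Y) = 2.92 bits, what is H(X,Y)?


For independent variables, H(X,Y) = H(X) + H(Y) = 2.82 + 2.92 = 5.74

5.74 bits


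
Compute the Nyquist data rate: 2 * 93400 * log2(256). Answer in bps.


Rate = 2 * B * log2(M) = 2 * 93400 * 8.0 = 1494400.0

1494400.0 bps


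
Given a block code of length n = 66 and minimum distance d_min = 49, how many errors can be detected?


Detection capability = d_min - 1 = 49 - 1 = 48

48 errors


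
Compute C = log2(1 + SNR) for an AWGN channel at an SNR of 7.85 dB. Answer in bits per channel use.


SNR_linear = 10^(7.85/10) = 6.0954; C = log2(1 + SNR_linear) = log2(1 + 6.0954) = 2.8269

2.8269 bits/channel use


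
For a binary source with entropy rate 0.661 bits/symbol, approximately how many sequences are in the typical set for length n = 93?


log2|A_typical| = nH = 93 * 0.661 = 61.473, so |A_typical| ~ 2^61.473 = 3.200e+18

3.200e+18


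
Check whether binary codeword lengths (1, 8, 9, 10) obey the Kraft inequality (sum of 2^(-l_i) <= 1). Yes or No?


Kraft sum = sum(2^(-l_i)) = 0.5068, need <= 1. Result: satisfied (a binary prefix-free code with these lengths exists)

Yes


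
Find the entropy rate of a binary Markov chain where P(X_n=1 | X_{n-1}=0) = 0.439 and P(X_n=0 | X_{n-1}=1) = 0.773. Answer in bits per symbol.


Stationary distribution: pi_0 = p10/(p01+p10) = 0.6378, pi_1 = 0.3622. Entropy rate H' = pi_0*H(p01) + pi_1*H(p10) = 0.6378*0.9892 + 0.3622*0.7727 = 0.9108

0.9108 bits/symbol


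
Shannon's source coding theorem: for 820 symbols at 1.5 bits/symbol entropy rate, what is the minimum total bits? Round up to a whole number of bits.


Minimum bits >= n * H = 820 * 1.5 = 1230.0, rounded up to a whole number of bits = 1230

1230 bits


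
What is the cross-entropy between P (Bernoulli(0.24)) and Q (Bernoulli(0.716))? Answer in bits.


H(P,Q) = -p*log2(q) - (1-p)*log2(1-q). -0.24*log2(0.716) = 0.115672; -0.76*log2(0.284) = 1.380188. H(P,Q) = 0.115672 + 1.380188 = 1.4959

1.4959 bits


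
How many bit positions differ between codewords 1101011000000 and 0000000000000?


Count differing positions: ^ ^ . ^ . ^ ^ . . . . . . = 5 differences

5


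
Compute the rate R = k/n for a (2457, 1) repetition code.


Rate = k/n = 1/2457

1/2457


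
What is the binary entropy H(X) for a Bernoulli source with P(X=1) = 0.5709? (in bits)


H = -p*log2(p) - (1-p)*log2(1-p). -0.5709*log2(0.5709) = 0.461681; -0.4291*log2(0.4291) = 0.523766. H = 0.461681 + 0.523766 = 0.9854

0.9854 bits


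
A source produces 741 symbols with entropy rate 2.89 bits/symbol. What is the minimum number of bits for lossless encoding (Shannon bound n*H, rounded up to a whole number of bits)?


Minimum bits >= n * H = 741 * 2.89 = 2141.49, rounded up to a whole number of bits = 2142

2142 bits


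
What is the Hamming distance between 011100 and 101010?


Count differing positions: ^ ^ . ^ ^ . = 4 differences

4


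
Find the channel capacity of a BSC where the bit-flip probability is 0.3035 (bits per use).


H(p) = -p*log2(p) - (1-p)*log2(1-p) = -0.3035*log2(0.3035) - 0.6965*log2(0.6965) = 0.522090 + 0.363437 = 0.8855. C = 1 - H(p) = 1 - 0.8855 = 0.1145

0.1145 bits


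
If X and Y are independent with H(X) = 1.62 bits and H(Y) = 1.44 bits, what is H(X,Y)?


For independent variables, H(X,Y) = H(X) + H(Y) = 1.62 + 1.44 = 3.06

3.06 bits


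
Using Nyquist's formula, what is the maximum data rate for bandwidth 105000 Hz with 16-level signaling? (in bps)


Rate = 2 * B * log2(M) = 2 * 105000 * 4.0 = 840000.0

840000.0 bps


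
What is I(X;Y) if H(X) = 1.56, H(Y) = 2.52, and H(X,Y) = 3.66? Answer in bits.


I(X;Y) = H(X) + H(Y) - H(X,Y) = 1.56 + 2.52 - 3.66 = 0.42

0.42 bits


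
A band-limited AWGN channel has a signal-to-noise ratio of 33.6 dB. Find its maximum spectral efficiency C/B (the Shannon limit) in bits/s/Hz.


SNR_linear = 10^(33.6/10) = 2290.8677; C/B = log2(1 + SNR_linear) = log2(1 + 2290.8677) = 11.1623

11.1623 bits/s/Hz


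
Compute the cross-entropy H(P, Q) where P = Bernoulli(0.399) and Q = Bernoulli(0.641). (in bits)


H(P,Q) = -p*log2(q) - (1-p)*log2(1-q). -0.399*log2(0.641) = 0.256000; -0.601*log2(0.359) = 0.888244. H(P,Q) = 0.256000 + 0.888244 = 1.1442

1.1442 bits


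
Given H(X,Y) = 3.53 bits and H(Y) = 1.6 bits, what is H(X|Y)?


H(X|Y) = H(X,Y) - H(Y) = 3.53 - 1.6 = 1.93

1.93 bits


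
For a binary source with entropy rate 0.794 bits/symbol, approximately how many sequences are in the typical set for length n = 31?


log2|A_typical| = nH = 31 * 0.794 = 24.614, so |A_typical| ~ 2^24.614 = 2.568e+07

2.568e+07


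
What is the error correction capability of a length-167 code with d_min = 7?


Correction capability = floor((d-1)/2) = floor((7-1)/2) = 3

3 errors


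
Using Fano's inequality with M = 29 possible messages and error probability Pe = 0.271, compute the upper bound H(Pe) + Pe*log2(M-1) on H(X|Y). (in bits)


H(Pe) = -Pe*log2(Pe) - (1-Pe)*log2(1-Pe) = -0.271*log2(0.271) - 0.729*log2(0.729) = 0.510465 + 0.332431 = 0.8429. Pe*log2(M-1) = 0.271*log2(28) = 1.302793. Bound = H(Pe) + Pe*log2(M-1) = 0.510465 + 0.332431 + 1.302793 = 2.1457

2.1457 bits


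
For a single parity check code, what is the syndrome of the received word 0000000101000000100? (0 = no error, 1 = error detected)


Syndrome = XOR of all bits = 0 XOR 0 XOR 0 XOR 0 XOR 0 XOR 0 XOR 0 XOR 1 XOR 0 XOR 1 XOR 0 XOR 0 XOR 0 XOR 0 XOR 0 XOR 0 XOR 1 XOR 0 XOR 0 = 1

1


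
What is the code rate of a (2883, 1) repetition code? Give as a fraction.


Rate = k/n = 1/2883

1/2883


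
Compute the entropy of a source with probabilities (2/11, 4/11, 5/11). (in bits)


H = -sum(p_i * log2(p_i)). Terms: -(2/11)*log2(2/11) = 0.447169; -(4/11)*log2(4/11) = 0.530702; -(5/11)*log2(5/11) = 0.517047. H = 0.447169 + 0.530702 + 0.517047 = 1.4949

1.4949 bits


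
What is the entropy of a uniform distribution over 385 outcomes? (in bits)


H = log2(n) = log2(385) = 8.5887

8.5887 bits


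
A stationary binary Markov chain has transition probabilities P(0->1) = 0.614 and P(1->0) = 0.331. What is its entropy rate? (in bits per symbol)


Stationary distribution: pi_0 = p10/(p01+p10) = 0.3503, pi_1 = 0.6497. Entropy rate H' = pi_0*H(p01) + pi_1*H(p10) = 0.3503*0.9622 + 0.6497*0.9159 = 0.9321

0.9321 bits/symbol


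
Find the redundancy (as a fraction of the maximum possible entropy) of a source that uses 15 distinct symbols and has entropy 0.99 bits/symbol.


H_max = log2(K) = log2(15) = 3.9069 bits/symbol. Redundancy = 1 - H/H_max = 1 - 0.99/3.9069 = 1 - 0.2534 = 0.7466

0.7466


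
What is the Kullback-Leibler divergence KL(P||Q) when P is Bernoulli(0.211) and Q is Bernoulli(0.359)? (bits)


KL = p*log2(p/q) + (1-p)*log2((1-p)/(1-q)) = 0.211*log2(0.211/0.359) + 0.789*log2(0.789/0.641) = 0.0747

0.0747 bits


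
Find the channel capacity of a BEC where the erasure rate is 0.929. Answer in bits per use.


C = 1 - epsilon = 1 - 0.929 = 0.071

0.071 bits


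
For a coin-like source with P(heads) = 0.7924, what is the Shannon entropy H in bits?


H = -p*log2(p) - (1-p)*log2(1-p). -0.7924*log2(0.7924) = 0.266008; -0.2076*log2(0.2076) = 0.470862. H = 0.266008 + 0.470862 = 0.7369

0.7369 bits


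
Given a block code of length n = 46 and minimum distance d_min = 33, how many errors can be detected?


Detection capability = d_min - 1 = 33 - 1 = 32

32 errors


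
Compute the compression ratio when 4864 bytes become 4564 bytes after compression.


Ratio = original / compressed = 4864 / 4564 = 1.0657

1.0657


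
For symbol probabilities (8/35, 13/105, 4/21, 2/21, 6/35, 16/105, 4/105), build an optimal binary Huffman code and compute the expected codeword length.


Huffman construction (repeatedly merge the two least-probable nodes; each merge adds 1 bit to every symbol beneath it): 4/105 + 2/21 = 2/15; 13/105 + 2/15 = 9/35; 16/105 + 6/35 = 34/105; 4/21 + 8/35 = 44/105; 9/35 + 34/105 = 61/105; 44/105 + 61/105 = 1. Resulting codeword lengths (in the order the probabilities were given): (2, 3, 2, 4, 3, 3, 4). L_avg = sum(p_i * l_i) = 8/35*2 + 13/105*3 + 4/21*2 + 2/21*4 + 6/35*3 + 16/105*3 + 4/105*4 = 19/7 = 2.7143

2.7143 bits


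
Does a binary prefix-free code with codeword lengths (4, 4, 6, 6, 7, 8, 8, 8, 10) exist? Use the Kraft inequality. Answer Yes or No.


Kraft sum = sum(2^(-l_i)) = 0.1768, need <= 1. Result: satisfied (a binary prefix-free code with these lengths exists)

Yes


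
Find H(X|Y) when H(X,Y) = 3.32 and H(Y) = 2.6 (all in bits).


H(X|Y) = H(X,Y) - H(Y) = 3.32 - 2.6 = 0.72

0.72 bits


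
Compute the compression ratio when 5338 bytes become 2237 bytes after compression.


Ratio = original / compressed = 5338 / 2237 = 2.3862

2.3862


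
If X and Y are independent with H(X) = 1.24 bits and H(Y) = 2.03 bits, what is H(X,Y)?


For independent variables, H(X,Y) = H(X) + H(Y) = 1.24 + 2.03 = 3.27

3.27 bits


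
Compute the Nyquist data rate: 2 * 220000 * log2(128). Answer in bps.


Rate = 2 * B * log2(M) = 2 * 220000 * 7.0 = 3080000.0

3080000.0 bps


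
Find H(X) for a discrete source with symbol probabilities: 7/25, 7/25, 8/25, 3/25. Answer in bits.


H = -sum(p_i * log2(p_i)). Terms: -(7/25)*log2(7/25) = 0.514220; -(7/25)*log2(7/25) = 0.514220; -(8/25)*log2(8/25) = 0.526034; -(3/25)*log2(3/25) = 0.367067. H = 0.514220 + 0.514220 + 0.526034 + 0.367067 = 1.9215

1.9215 bits


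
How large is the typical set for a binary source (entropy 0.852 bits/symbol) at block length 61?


log2|A_typical| = nH = 61 * 0.852 = 51.972, so |A_typical| ~ 2^51.972 = 4.417e+15

4.417e+15


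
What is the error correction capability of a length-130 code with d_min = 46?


Correction capability = floor((d-1)/2) = floor((46-1)/2) = 22

22 errors


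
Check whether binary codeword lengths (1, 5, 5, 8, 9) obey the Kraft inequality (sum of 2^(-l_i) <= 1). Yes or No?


Kraft sum = sum(2^(-l_i)) = 0.5684, need <= 1. Result: satisfied (a binary prefix-free code with these lengths exists)

Yes


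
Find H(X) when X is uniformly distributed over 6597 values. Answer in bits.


H = log2(n) = log2(6597) = 12.6876

12.6876 bits


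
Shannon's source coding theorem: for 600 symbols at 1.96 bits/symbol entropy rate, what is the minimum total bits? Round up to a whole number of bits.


Minimum bits >= n * H = 600 * 1.96 = 1176.0, rounded up to a whole number of bits = 1176

1176 bits


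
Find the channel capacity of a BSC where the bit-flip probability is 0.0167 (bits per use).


H(p) = -p*log2(p) - (1-p)*log2(1-p) = -0.0167*log2(0.0167) - 0.9833*log2(0.9833) = 0.098597 + 0.023891 = 0.1225. C = 1 - H(p) = 1 - 0.1225 = 0.8775

0.8775 bits


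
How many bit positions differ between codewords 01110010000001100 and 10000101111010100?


Count differing positions: ^ ^ ^ ^ . ^ ^ ^ ^ ^ ^ . ^ ^ . . . = 12 differences

12


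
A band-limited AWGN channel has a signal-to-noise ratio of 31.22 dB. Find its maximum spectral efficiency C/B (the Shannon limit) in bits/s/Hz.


SNR_linear = 10^(31.22/10) = 1324.3415; C/B = log2(1 + SNR_linear) = log2(1 + 1324.3415) = 10.3721

10.3721 bits/s/Hz


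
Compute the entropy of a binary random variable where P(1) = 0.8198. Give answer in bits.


H = -p*log2(p) - (1-p)*log2(1-p). -0.8198*log2(0.8198) = 0.235001; -0.1802*log2(0.1802) = 0.445514. H = 0.235001 + 0.445514 = 0.6805

0.6805 bits


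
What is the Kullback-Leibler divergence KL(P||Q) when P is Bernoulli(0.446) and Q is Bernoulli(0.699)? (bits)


KL = p*log2(p/q) + (1-p)*log2((1-p)/(1-q)) = 0.446*log2(0.446/0.699) + 0.554*log2(0.554/0.301) = 0.1985

0.1985 bits


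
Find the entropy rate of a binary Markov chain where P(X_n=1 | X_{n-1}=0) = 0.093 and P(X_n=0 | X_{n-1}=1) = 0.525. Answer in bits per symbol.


Stationary distribution: pi_0 = p10/(p01+p10) = 0.8495, pi_1 = 0.1505. Entropy rate H' = pi_0*H(p01) + pi_1*H(p10) = 0.8495*0.4464 + 0.1505*0.9982 = 0.5294

0.5294 bits/symbol


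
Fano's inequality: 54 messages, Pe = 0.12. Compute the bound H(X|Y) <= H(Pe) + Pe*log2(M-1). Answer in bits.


H(Pe) = -Pe*log2(Pe) - (1-Pe)*log2(1-Pe) = -0.12*log2(0.12) - 0.88*log2(0.88) = 0.367067 + 0.162294 = 0.5294. Pe*log2(M-1) = 0.12*log2(53) = 0.687350. Bound = H(Pe) + Pe*log2(M-1) = 0.367067 + 0.162294 + 0.687350 = 1.2167

1.2167 bits


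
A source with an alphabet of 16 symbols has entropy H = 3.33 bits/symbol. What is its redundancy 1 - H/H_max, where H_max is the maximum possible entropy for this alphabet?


H_max = log2(K) = log2(16) = 4.0 bits/symbol. Redundancy = 1 - H/H_max = 1 - 3.33/4.0 = 1 - 0.8325 = 0.1675

0.1675


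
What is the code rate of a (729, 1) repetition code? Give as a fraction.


Rate = k/n = 1/729

1/729


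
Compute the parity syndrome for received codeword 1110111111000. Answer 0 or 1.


Syndrome = XOR of all bits = 1 XOR 1 XOR 1 XOR 0 XOR 1 XOR 1 XOR 1 XOR 1 XOR 1 XOR 1 XOR 0 XOR 0 XOR 0 = 1

1


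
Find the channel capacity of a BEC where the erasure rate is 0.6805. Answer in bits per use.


C = 1 - epsilon = 1 - 0.6805 = 0.3195

0.3195 bits


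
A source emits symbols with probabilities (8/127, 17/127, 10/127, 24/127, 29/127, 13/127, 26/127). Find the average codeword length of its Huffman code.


Huffman construction (repeatedly merge the two least-probable nodes; each merge adds 1 bit to every symbol beneath it): 8/127 + 10/127 = 18/127; 13/127 + 17/127 = 30/127; 18/127 + 24/127 = 42/127; 26/127 + 29/127 = 55/127; 30/127 + 42/127 = 72/127; 55/127 + 72/127 = 1. Resulting codeword lengths (in the order the probabilities were given): (4, 3, 4, 3, 2, 3, 2). L_avg = sum(p_i * l_i) = 8/127*4 + 17/127*3 + 10/127*4 + 24/127*3 + 29/127*2 + 13/127*3 + 26/127*2 = 344/127 = 2.7087

2.7087 bits


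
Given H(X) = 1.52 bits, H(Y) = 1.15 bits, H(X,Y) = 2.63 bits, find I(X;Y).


I(X;Y) = H(X) + H(Y) - H(X,Y) = 1.52 + 1.15 - 2.63 = 0.04

0.04 bits


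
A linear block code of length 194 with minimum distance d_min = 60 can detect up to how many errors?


Detection capability = d_min - 1 = 60 - 1 = 59

59 errors


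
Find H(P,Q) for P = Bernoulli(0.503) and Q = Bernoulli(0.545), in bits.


H(P,Q) = -p*log2(q) - (1-p)*log2(1-q). -0.503*log2(0.545) = 0.440463; -0.497*log2(0.455) = 0.564623. H(P,Q) = 0.440463 + 0.564623 = 1.0051

1.0051 bits


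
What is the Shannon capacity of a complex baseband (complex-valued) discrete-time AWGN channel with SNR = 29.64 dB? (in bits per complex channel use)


SNR_linear = 10^(29.64/10) = 920.4496; C = log2(1 + SNR_linear) = log2(1 + 920.4496) = 9.8478

9.8478 bits/channel use


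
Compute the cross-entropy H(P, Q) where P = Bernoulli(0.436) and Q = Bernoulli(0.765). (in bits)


H(P,Q) = -p*log2(q) - (1-p)*log2(1-q). -0.436*log2(0.765) = 0.168500; -0.564*log2(0.235) = 1.178347. H(P,Q) = 0.168500 + 1.178347 = 1.3468

1.3468 bits


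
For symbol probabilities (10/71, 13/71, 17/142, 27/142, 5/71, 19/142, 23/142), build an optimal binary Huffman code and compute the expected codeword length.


Huffman construction (repeatedly merge the two least-probable nodes; each merge adds 1 bit to every symbol beneath it): 5/71 + 17/142 = 27/142; 19/142 + 10/71 = 39/142; 23/142 + 13/71 = 49/142; 27/142 + 27/142 = 27/71; 39/142 + 49/142 = 44/71; 27/71 + 44/71 = 1. Resulting codeword lengths (in the order the probabilities were given): (3, 3, 3, 2, 3, 3, 3). L_avg = sum(p_i * l_i) = 10/71*3 + 13/71*3 + 17/142*3 + 27/142*2 + 5/71*3 + 19/142*3 + 23/142*3 = 399/142 = 2.8099

2.8099 bits


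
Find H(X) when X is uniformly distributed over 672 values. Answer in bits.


H = log2(n) = log2(672) = 9.3923

9.3923 bits


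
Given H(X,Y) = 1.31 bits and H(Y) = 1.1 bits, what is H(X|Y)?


H(X|Y) = H(X,Y) - H(Y) = 1.31 - 1.1 = 0.21

0.21 bits


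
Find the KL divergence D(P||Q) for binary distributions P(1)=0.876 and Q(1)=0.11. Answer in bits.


KL = p*log2(p/q) + (1-p)*log2((1-p)/(1-q)) = 0.876*log2(0.876/0.11) + 0.124*log2(0.124/0.89) = 2.2697

2.2697 bits


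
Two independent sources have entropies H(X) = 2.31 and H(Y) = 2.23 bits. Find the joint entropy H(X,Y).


For independent variables, H(X,Y) = H(X) + H(Y) = 2.31 + 2.23 = 4.54

4.54 bits


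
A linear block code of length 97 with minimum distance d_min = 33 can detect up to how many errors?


Detection capability = d_min - 1 = 33 - 1 = 32

32 errors


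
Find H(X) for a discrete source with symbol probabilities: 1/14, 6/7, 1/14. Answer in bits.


H = -sum(p_i * log2(p_i)). Terms: -(1/14)*log2(1/14) = 0.271954; -(6/7)*log2(6/7) = 0.190622; -(1/14)*log2(1/14) = 0.271954. H = 0.271954 + 0.190622 + 0.271954 = 0.7345

0.7345 bits


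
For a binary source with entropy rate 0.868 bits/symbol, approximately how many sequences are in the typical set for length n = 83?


log2|A_typical| = nH = 83 * 0.868 = 72.044, so |A_typical| ~ 2^72.044 = 4.869e+21

4.869e+21


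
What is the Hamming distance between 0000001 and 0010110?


Count differing positions: . . ^ . ^ ^ ^ = 4 differences

4


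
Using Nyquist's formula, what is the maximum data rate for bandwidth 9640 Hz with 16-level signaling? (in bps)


Rate = 2 * B * log2(M) = 2 * 9640 * 4.0 = 77120.0

77120.0 bps


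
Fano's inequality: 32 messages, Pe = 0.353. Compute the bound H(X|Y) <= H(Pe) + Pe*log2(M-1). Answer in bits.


H(Pe) = -Pe*log2(Pe) - (1-Pe)*log2(1-Pe) = -0.353*log2(0.353) - 0.647*log2(0.647) = 0.530298 + 0.406421 = 0.9367. Pe*log2(M-1) = 0.353*log2(31) = 1.748831. Bound = H(Pe) + Pe*log2(M-1) = 0.530298 + 0.406421 + 1.748831 = 2.6856

2.6856 bits


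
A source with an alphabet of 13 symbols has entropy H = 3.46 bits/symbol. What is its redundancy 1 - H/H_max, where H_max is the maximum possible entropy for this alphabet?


H_max = log2(K) = log2(13) = 3.7004 bits/symbol. Redundancy = 1 - H/H_max = 1 - 3.46/3.7004 = 1 - 0.935 = 0.065

0.065


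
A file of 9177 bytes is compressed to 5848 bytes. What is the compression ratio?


Ratio = original / compressed = 9177 / 5848 = 1.5693

1.5693


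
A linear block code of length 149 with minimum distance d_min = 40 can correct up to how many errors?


Correction capability = floor((d-1)/2) = floor((40-1)/2) = 19

19 errors


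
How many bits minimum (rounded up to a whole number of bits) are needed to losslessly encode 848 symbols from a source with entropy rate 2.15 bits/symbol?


Minimum bits >= n * H = 848 * 2.15 = 1823.2, rounded up to a whole number of bits = 1824

1824 bits


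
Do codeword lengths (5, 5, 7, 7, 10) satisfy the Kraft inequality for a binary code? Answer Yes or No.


Kraft sum = sum(2^(-l_i)) = 0.0791, need <= 1. Result: satisfied (a binary prefix-free code with these lengths exists)

Yes


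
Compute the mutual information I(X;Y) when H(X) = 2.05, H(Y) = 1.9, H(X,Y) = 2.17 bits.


I(X;Y) = H(X) + H(Y) - H(X,Y) = 2.05 + 1.9 - 2.17 = 1.78

1.78 bits


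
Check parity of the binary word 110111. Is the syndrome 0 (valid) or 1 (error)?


Syndrome = XOR of all bits = 1 XOR 1 XOR 0 XOR 1 XOR 1 XOR 1 = 1

1
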